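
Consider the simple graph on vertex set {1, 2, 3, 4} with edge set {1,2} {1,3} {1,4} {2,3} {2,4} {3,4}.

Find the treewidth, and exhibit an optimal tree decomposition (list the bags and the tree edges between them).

A single bag containing all 4 vertices is trivially a valid decomposition of width 3. Conversely, {1, 2, 3, 4} is a clique of size 4, and the vertices of any clique must share a bag in every tree decomposition; so some bag has ≥ 4 vertices and tw(G) ≥ 3. The upper and lower bounds meet at 3, so that is the treewidth.

Treewidth 3.
One such decomposition:
Bags: B1 = {1, 2, 3, 4}
Tree: (single bag)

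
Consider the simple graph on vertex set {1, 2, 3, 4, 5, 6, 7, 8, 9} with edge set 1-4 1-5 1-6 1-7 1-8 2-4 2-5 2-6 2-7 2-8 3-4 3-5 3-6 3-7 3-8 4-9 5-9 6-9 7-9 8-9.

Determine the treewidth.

A width-4 tree decomposition is:
Bags: B1 = {1, 2, 3, 6, 9}  B2 = {1, 2, 3, 4, 9}  B3 = {1, 2, 3, 5, 9}  B4 = {1, 2, 3, 7, 9}  B5 = {1, 2, 3, 8, 9}
Tree: B1–B2, B2–B3, B3–B4, B4–B5
Each bag holds 5 vertices, so the decomposition has width 4, which upper-bounds the treewidth. For the lower bound: the 5 vertex sets {2,6}, {4,9}, {3,5}, {1}, {7} are disjoint, each induces a connected subgraph, and every pair is joined by at least one edge of G. Contracting each set to a single vertex therefore yields K_{5} as a minor, and since treewidth is minor-monotone, tw(G) ≥ tw(K_{5}) = 4. Hence tw(G) = 4 exactly.

4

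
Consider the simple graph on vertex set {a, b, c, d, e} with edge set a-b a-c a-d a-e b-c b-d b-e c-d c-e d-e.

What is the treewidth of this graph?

4

A width-4 tree decomposition is:
Bags: B1 = {a, b, c, d, e}
Tree: (single bag)
With just one bag of size 5, the width is 5 − 1 = 4, so tw(G) ≤ 4. Conversely, {a, b, c, d, e} is a clique of size 5, and the vertices of any clique must share a bag in every tree decomposition; so some bag has ≥ 5 vertices and tw(G) ≥ 4. Hence tw(G) = 4 exactly.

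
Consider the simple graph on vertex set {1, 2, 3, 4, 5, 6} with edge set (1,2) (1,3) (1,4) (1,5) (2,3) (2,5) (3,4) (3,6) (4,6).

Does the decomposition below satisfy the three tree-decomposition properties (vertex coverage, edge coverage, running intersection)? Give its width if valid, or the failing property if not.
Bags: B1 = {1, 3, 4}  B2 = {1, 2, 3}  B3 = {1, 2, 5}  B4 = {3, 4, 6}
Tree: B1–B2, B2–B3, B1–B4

Every vertex of G appears in some bag (union = {1, 2, 3, 4, 5, 6}); every edge is covered by a bag; and for each vertex v the set of bags containing v is connected in the bag tree. The decomposition is therefore valid. The largest bag has 3 vertices, so the width is 2.

Yes; width 2.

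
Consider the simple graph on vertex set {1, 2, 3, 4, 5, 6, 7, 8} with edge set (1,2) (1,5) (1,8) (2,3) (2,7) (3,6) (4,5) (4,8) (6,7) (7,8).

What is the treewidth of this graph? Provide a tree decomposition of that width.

The largest bag has 3 vertices, giving width 2; this decomposition certifies tw(G) ≤ 2. The edges 5–4–8–1–5 form a cycle, so G is not a tree and its treewidth is at least 2. The upper and lower bounds meet at 2, so that is the treewidth.

Treewidth 2.
Bags: B1 = {1, 4, 5}  B2 = {1, 4, 8}  B3 = {1, 2, 8}  B4 = {2, 7, 8}  B5 = {2, 3, 7}  B6 = {3, 6, 7}
Tree: B1–B2, B2–B3, B3–B4, B4–B5, B5–B6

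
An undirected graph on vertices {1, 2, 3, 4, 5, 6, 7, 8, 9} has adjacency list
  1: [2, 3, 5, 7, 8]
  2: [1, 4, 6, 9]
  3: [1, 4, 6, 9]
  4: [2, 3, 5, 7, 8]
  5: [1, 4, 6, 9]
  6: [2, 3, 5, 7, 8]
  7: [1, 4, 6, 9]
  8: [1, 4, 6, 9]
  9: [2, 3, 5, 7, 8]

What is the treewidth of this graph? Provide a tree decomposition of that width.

The largest bag has 5 vertices, giving width 4; this decomposition certifies tw(G) ≤ 4. For the lower bound: the 5 vertex sets {2,9}, {1,7}, {4,8}, {6}, {3} are disjoint, each induces a connected subgraph, and every pair is joined by at least one edge of G. Contracting each set to a single vertex therefore yields K_{5} as a minor, and since treewidth is minor-monotone, tw(G) ≥ tw(K_{5}) = 4. Combining the bounds, tw(G) = 4.

Treewidth 4.
Bags: B1 = {1, 2, 4, 6, 9}  B2 = {1, 4, 6, 7, 9}  B3 = {1, 4, 6, 8, 9}  B4 = {1, 3, 4, 6, 9}  B5 = {1, 4, 5, 6, 9}
Tree: B1–B2, B2–B3, B3–B4, B4–B5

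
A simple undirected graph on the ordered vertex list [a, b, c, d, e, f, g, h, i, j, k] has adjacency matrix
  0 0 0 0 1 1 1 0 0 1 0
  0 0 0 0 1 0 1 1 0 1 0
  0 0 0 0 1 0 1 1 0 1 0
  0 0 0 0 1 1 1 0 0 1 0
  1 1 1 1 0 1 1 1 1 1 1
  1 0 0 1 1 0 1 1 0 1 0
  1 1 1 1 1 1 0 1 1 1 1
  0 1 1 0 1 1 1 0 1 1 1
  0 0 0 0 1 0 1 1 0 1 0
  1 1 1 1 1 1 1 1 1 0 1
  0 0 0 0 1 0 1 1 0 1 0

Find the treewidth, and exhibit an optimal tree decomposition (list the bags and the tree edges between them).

Treewidth 4.
One optimal decomposition is:
Bags: B1 = {b, e, g, h, j}  B2 = {e, g, h, j, k}  B3 = {e, f, g, h, j}  B4 = {d, e, f, g, j}  B5 = {e, g, h, i, j}  B6 = {a, e, f, g, j}  B7 = {c, e, g, h, j}
Tree: B1–B2, B2–B3, B3–B4, B2–B5, B4–B6, B1–B7

Each bag holds 5 vertices, so the decomposition has width 4, which upper-bounds the treewidth. Conversely, {d, e, f, g, j} is a clique of size 5, and the vertices of any clique must share a bag in every tree decomposition; so some bag has ≥ 5 vertices and tw(G) ≥ 4. Combining the bounds, tw(G) = 4.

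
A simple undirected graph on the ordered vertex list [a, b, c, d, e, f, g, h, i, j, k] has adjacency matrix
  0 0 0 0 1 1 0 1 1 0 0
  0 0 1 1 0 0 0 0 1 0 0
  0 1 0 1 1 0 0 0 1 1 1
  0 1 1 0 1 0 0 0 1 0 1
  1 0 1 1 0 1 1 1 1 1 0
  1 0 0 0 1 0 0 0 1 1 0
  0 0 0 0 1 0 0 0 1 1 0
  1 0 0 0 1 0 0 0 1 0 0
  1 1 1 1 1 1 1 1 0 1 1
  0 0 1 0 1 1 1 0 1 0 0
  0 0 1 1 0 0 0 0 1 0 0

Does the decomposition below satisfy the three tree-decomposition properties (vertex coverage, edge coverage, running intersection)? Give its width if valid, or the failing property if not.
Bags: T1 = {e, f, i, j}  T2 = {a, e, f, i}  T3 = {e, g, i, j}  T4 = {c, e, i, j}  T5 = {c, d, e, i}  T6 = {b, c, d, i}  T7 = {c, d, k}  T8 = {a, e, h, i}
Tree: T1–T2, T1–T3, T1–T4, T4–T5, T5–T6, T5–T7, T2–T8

No — edge (i,k) lies in no bag.

A tree decomposition must satisfy three properties: every vertex lies in some bag; for every edge, both endpoints lie together in some bag; and for every vertex, the bags containing it form a connected subtree. Here edge (i,k) lies in no bag, so the decomposition is invalid.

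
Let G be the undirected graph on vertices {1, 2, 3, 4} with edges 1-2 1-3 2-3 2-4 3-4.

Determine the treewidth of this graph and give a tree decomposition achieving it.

Every bag has size at most 3, so the width is 3 − 1 = 2 and tw(G) ≤ 2. Conversely, {1, 2, 3} is a clique of size 3, and the vertices of any clique must share a bag in every tree decomposition; so some bag has ≥ 3 vertices and tw(G) ≥ 2. The upper and lower bounds meet at 2, so that is the treewidth.

Treewidth 2.
One such decomposition:
Bags: B1 = {2, 3, 4}  B2 = {1, 2, 3}
Tree: B1–B2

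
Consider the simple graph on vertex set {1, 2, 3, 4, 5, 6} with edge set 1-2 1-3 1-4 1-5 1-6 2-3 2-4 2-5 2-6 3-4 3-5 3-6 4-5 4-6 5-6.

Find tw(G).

5

A width-5 tree decomposition is:
Bags: B1 = {1, 2, 3, 4, 5, 6}
Tree: (single bag)
A single bag containing all 6 vertices is trivially a valid decomposition of width 5. For the lower bound, the 6 vertices {1, 2, 3, 4, 5, 6} are pairwise adjacent, and any tree decomposition puts a clique entirely inside one bag — forcing width ≥ 5. Therefore the treewidth is 5.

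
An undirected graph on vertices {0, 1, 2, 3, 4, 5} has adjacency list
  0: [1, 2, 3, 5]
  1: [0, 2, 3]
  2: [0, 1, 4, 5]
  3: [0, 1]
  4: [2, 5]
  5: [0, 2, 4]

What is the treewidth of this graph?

A width-2 tree decomposition is:
Bags: B1 = {0, 1, 2}  B2 = {0, 1, 3}  B3 = {0, 2, 5}  B4 = {2, 4, 5}
Tree: B1–B2, B1–B3, B3–B4
Each bag holds 3 vertices, so the decomposition has width 2, which upper-bounds the treewidth. For the lower bound, the 3 vertices {0, 1, 2} are pairwise adjacent, and any tree decomposition puts a clique entirely inside one bag — forcing width ≥ 2. Combining the bounds, tw(G) = 2.

2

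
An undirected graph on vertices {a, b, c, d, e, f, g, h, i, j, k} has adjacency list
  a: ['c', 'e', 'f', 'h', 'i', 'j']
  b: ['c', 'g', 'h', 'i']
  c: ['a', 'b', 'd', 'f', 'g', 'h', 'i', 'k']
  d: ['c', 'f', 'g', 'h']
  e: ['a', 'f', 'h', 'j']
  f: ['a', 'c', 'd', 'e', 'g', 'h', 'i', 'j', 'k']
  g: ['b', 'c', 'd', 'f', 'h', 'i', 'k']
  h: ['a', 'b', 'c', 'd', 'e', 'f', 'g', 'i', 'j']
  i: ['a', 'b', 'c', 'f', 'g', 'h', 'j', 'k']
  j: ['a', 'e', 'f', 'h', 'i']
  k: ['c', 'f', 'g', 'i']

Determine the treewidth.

A width-4 tree decomposition is:
Bags: B1 = {a, f, h, i, j}  B2 = {a, c, f, h, i}  B3 = {c, f, g, h, i}  B4 = {b, c, g, h, i}  B5 = {a, e, f, h, j}  B6 = {c, d, f, g, h}  B7 = {c, f, g, i, k}
Tree: B1–B2, B2–B3, B3–B4, B1–B5, B3–B6, B3–B7
Each bag holds 5 vertices, so the decomposition has width 4, which upper-bounds the treewidth. Conversely, {c, d, f, g, h} is a clique of size 5, and the vertices of any clique must share a bag in every tree decomposition; so some bag has ≥ 5 vertices and tw(G) ≥ 4. Therefore the treewidth is 4.

4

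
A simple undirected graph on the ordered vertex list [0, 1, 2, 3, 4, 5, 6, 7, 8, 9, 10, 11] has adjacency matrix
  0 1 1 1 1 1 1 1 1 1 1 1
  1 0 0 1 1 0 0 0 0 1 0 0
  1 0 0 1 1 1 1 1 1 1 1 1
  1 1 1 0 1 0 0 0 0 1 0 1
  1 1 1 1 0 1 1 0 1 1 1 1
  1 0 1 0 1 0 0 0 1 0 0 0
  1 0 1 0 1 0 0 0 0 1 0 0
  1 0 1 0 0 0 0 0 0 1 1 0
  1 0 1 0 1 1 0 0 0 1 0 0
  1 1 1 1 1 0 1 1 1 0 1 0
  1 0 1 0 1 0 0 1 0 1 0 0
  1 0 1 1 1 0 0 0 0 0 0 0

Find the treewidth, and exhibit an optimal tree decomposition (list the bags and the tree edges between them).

Each bag holds 5 vertices, so the decomposition has width 4, which upper-bounds the treewidth. On the other hand G contains the 5-clique {0, 1, 3, 4, 9}. A clique must lie in a single bag of any decomposition, so no decomposition can have width below 4. Hence tw(G) = 4 exactly.

Treewidth 4.
One optimal decomposition is:
Bags: B1 = {0, 2, 3, 4, 9}  B2 = {0, 2, 4, 9, 10}  B3 = {0, 2, 4, 6, 9}  B4 = {0, 2, 7, 9, 10}  B5 = {0, 2, 4, 8, 9}  B6 = {0, 1, 3, 4, 9}  B7 = {0, 2, 4, 5, 8}  B8 = {0, 2, 3, 4, 11}
Tree: B1–B2, B2–B3, B2–B4, B2–B5, B1–B6, B5–B7, B1–B8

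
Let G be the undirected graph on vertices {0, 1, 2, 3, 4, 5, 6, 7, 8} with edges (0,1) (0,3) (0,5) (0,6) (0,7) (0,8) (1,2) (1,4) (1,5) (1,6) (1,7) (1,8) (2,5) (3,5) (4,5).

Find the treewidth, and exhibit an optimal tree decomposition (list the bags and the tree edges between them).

Treewidth 2.
Bags: B1 = {0, 1, 6}  B2 = {0, 1, 8}  B3 = {0, 1, 7}  B4 = {0, 1, 5}  B5 = {1, 4, 5}  B6 = {1, 2, 5}  B7 = {0, 3, 5}
Tree: B1–B2, B1–B3, B1–B4, B4–B5, B4–B6, B4–B7

Every bag has size at most 3, so the width is 3 − 1 = 2 and tw(G) ≤ 2. For the lower bound, the 3 vertices {0, 1, 8} are pairwise adjacent, and any tree decomposition puts a clique entirely inside one bag — forcing width ≥ 2. Combining the bounds, tw(G) = 2.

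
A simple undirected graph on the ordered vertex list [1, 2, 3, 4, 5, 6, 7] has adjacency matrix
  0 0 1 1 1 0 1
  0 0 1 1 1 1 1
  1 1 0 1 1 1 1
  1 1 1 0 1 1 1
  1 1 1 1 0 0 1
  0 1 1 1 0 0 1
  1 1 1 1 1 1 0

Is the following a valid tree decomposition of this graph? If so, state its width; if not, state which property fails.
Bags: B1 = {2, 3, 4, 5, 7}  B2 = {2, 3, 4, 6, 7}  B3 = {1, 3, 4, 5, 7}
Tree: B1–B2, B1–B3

Yes; width 4.

Vertex coverage: the bags together contain {1, 2, 3, 4, 5, 6, 7}, the full vertex set. Edge coverage: each edge of G has both endpoints in at least one bag. Running intersection: for every vertex, the bags containing it form a connected subtree. All three properties hold, so this is a valid tree decomposition of width max|bag| − 1 = 4, and hence tw(G) ≤ 4.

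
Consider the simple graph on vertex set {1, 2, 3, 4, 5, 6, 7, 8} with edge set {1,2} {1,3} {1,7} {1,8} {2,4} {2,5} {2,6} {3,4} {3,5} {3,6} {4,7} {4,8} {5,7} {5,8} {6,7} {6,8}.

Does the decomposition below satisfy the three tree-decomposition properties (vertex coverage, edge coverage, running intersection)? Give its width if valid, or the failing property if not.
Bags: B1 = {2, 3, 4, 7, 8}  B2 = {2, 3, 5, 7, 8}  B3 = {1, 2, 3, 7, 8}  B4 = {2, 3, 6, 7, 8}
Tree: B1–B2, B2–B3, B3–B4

Vertex coverage: the bags together contain {1, 2, 3, 4, 5, 6, 7, 8}, the full vertex set. Edge coverage: each edge of G has both endpoints in at least one bag. Running intersection: for every vertex, the bags containing it form a connected subtree. All three properties hold, so this is a valid tree decomposition of width max|bag| − 1 = 4, and hence tw(G) ≤ 4.

Yes; width 4.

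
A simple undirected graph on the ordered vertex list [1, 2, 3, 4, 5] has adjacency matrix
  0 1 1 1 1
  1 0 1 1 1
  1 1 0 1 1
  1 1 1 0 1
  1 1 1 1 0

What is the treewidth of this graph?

A width-4 tree decomposition is:
Bags: B1 = {1, 2, 3, 4, 5}
Tree: (single bag)
With just one bag of size 5, the width is 5 − 1 = 4, so tw(G) ≤ 4. Conversely, {1, 2, 3, 4, 5} is a clique of size 5, and the vertices of any clique must share a bag in every tree decomposition; so some bag has ≥ 5 vertices and tw(G) ≥ 4. Combining the bounds, tw(G) = 4.

4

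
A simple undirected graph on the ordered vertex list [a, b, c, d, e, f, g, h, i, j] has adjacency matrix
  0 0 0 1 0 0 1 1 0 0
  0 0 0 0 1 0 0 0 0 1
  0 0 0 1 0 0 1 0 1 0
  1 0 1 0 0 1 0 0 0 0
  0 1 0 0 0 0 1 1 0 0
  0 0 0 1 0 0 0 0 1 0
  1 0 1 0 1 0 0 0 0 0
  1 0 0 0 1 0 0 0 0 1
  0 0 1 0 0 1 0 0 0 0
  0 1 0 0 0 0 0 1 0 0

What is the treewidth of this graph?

A width-2 tree decomposition is:
Bags: B1 = {c, f, i}  B2 = {c, d, f}  B3 = {c, d, g}  B4 = {a, d, g}  B5 = {a, e, g}  B6 = {a, e, h}  B7 = {b, e, h}  B8 = {b, h, j}
Tree: B1–B2, B2–B3, B3–B4, B4–B5, B5–B6, B6–B7, B7–B8
Each bag holds 3 vertices, so the decomposition has width 2, which upper-bounds the treewidth. For the lower bound, G contains the cycle i–f–d–c–i, so G is not a forest; only forests have treewidth ≤ 1, hence tw(G) ≥ 2. Therefore the treewidth is 2.

2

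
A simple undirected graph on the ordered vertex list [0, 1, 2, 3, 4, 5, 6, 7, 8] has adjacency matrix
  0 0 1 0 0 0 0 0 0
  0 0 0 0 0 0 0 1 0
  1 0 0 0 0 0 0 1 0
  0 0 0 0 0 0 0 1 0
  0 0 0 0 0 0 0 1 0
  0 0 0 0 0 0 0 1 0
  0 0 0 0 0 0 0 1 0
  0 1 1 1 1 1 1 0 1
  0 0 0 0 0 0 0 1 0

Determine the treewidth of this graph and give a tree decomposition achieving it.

Treewidth 1.
One such decomposition:
Bags: B1 = {3, 7}  B2 = {2, 7}  B3 = {7, 8}  B4 = {1, 7}  B5 = {0, 2}  B6 = {6, 7}  B7 = {5, 7}  B8 = {4, 7}
Tree: B1–B2, B1–B3, B1–B4, B2–B5, B2–B6, B6–B7, B4–B8

Every bag has size at most 2, so the width is 2 − 1 = 1 and tw(G) ≤ 1. G has an edge, so its treewidth is at least 1. Hence tw(G) = 1 exactly.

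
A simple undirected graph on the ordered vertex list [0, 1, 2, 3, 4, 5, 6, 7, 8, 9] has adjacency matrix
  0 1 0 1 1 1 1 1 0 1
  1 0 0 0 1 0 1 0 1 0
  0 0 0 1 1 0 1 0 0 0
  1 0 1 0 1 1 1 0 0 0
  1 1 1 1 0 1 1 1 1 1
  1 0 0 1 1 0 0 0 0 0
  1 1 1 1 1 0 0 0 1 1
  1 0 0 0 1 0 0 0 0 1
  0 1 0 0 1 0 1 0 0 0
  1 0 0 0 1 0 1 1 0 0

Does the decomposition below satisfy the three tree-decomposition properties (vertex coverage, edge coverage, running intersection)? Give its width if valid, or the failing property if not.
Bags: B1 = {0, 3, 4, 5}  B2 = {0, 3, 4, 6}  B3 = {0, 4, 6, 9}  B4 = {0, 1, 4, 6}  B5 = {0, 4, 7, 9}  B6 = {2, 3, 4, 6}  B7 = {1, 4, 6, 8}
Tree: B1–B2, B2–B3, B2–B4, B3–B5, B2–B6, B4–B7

Vertex coverage: the bags together contain {0, 1, 2, 3, 4, 5, 6, 7, 8, 9}, the full vertex set. Edge coverage: each edge of G has both endpoints in at least one bag. Running intersection: for every vertex, the bags containing it form a connected subtree. All three properties hold, so this is a valid tree decomposition of width max|bag| − 1 = 3, and hence tw(G) ≤ 3.

Yes; width 3.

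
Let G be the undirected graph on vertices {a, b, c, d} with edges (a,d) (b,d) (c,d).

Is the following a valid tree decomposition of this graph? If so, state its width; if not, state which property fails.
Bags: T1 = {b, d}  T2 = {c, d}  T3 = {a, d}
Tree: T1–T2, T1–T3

Yes; width 1.

Checking the three conditions: (i) the bags cover all of {a, b, c, d}; (ii) for each edge, some bag contains both endpoints; (iii) the bags containing any fixed vertex form a subtree. All hold, so the decomposition is valid with width 2 − 1 = 1.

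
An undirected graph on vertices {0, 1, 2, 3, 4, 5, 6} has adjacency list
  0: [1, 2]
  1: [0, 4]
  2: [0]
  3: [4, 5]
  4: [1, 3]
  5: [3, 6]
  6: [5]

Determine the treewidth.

A width-1 tree decomposition is:
Bags: B1 = {5, 6}  B2 = {3, 5}  B3 = {3, 4}  B4 = {1, 4}  B5 = {0, 1}  B6 = {0, 2}
Tree: B1–B2, B2–B3, B3–B4, B4–B5, B5–B6
Each bag holds 2 vertices, so the decomposition has width 1, which upper-bounds the treewidth. Any graph with an edge has treewidth ≥ 1, and G has the edge 6–5. Hence tw(G) = 1 exactly.

1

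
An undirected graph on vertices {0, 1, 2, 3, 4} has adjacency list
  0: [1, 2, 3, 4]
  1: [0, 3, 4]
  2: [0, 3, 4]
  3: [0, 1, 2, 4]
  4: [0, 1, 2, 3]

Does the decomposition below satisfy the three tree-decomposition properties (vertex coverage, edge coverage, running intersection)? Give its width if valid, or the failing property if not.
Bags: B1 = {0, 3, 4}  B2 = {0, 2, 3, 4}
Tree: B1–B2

No — vertex 1 appears in no bag.

A tree decomposition must satisfy three properties: every vertex lies in some bag; for every edge, both endpoints lie together in some bag; and for every vertex, the bags containing it form a connected subtree. Here vertex 1 appears in no bag, so the decomposition is invalid.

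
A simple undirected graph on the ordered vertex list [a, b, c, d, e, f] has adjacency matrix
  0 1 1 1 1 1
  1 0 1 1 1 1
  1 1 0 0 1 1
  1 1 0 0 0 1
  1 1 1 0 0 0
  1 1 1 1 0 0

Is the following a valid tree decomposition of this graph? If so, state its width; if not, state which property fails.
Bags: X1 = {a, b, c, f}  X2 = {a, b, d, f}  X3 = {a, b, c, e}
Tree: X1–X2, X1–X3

Vertex coverage: the bags together contain {a, b, c, d, e, f}, the full vertex set. Edge coverage: each edge of G has both endpoints in at least one bag. Running intersection: for every vertex, the bags containing it form a connected subtree. All three properties hold, so this is a valid tree decomposition of width max|bag| − 1 = 3, and hence tw(G) ≤ 3.

Yes; width 3.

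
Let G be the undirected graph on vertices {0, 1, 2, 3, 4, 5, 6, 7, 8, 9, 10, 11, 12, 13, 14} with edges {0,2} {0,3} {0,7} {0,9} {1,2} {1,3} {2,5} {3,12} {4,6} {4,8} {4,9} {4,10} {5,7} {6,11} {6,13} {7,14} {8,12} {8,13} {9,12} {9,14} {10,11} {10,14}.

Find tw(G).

3

A width-3 tree decomposition is:
Bags: B1 = {6, 8, 11, 13}  B2 = {4, 6, 8, 11}  B3 = {4, 8, 10, 11}  B4 = {4, 8, 10, 12}  B5 = {4, 9, 10, 12}  B6 = {9, 10, 12, 14}  B7 = {3, 9, 12, 14}  B8 = {0, 3, 9, 14}  B9 = {0, 3, 7, 14}  B10 = {0, 1, 3, 7}  B11 = {0, 1, 2, 7}  B12 = {1, 2, 5, 7}
Tree: B1–B2, B2–B3, B3–B4, B4–B5, B5–B6, B6–B7, B7–B8, B8–B9, B9–B10, B10–B11, B11–B12
Each bag holds 4 vertices, so the decomposition has width 3, which upper-bounds the treewidth. For the lower bound: the 4 vertex sets {6,11,13}, {8}, {4}, {9,10,12,14} are disjoint, each induces a connected subgraph, and every pair is joined by at least one edge of G. Contracting each set to a single vertex therefore yields K_{4} as a minor, and since treewidth is minor-monotone, tw(G) ≥ tw(K_{4}) = 3. Hence tw(G) = 3 exactly.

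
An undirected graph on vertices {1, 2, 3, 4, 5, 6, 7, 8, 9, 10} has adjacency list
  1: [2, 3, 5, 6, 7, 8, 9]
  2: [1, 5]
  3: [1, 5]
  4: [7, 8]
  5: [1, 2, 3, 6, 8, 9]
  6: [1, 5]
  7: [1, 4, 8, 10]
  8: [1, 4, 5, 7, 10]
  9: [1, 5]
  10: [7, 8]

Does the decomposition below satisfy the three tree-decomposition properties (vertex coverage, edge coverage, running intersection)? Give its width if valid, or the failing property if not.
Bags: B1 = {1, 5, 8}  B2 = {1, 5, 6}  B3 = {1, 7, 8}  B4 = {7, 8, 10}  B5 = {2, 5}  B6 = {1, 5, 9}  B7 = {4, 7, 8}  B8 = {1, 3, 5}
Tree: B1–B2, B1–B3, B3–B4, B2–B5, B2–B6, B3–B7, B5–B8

No — edge (1,2) lies in no bag.

A tree decomposition must satisfy three properties: every vertex lies in some bag; for every edge, both endpoints lie together in some bag; and for every vertex, the bags containing it form a connected subtree. Here edge (1,2) lies in no bag, so the decomposition is invalid.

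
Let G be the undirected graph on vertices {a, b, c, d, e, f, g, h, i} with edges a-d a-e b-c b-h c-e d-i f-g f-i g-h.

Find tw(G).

A width-2 tree decomposition is:
Bags: B1 = {f, g, h}  B2 = {f, h, i}  B3 = {d, h, i}  B4 = {a, d, h}  B5 = {a, e, h}  B6 = {c, e, h}  B7 = {b, c, h}
Tree: B1–B2, B2–B3, B3–B4, B4–B5, B5–B6, B6–B7
The largest bag has 3 vertices, giving width 2; this decomposition certifies tw(G) ≤ 2. The edges h–g–f–i–d–a–e–c–b–h form a cycle, so G is not a tree and its treewidth is at least 2. Therefore the treewidth is 2.

2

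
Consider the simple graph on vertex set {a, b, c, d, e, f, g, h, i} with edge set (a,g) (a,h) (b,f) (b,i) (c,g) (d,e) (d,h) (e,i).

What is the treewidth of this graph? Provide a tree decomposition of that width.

Each bag holds 2 vertices, so the decomposition has width 1, which upper-bounds the treewidth. G has an edge, so its treewidth is at least 1. The upper and lower bounds meet at 1, so that is the treewidth.

Treewidth 1.
One such decomposition:
Bags: B1 = {c, g}  B2 = {a, g}  B3 = {a, h}  B4 = {d, h}  B5 = {d, e}  B6 = {e, i}  B7 = {b, i}  B8 = {b, f}
Tree: B1–B2, B2–B3, B3–B4, B4–B5, B5–B6, B6–B7, B7–B8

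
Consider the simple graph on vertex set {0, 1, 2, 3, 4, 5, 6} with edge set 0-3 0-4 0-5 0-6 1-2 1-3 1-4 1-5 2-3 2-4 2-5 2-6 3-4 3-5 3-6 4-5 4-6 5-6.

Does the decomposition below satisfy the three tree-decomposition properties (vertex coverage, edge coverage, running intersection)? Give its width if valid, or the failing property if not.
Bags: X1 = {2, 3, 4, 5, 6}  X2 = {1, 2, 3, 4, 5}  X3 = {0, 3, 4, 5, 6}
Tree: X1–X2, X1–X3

Vertex coverage: the bags together contain {0, 1, 2, 3, 4, 5, 6}, the full vertex set. Edge coverage: each edge of G has both endpoints in at least one bag. Running intersection: for every vertex, the bags containing it form a connected subtree. All three properties hold, so this is a valid tree decomposition of width max|bag| − 1 = 4, and hence tw(G) ≤ 4.

Yes; width 4.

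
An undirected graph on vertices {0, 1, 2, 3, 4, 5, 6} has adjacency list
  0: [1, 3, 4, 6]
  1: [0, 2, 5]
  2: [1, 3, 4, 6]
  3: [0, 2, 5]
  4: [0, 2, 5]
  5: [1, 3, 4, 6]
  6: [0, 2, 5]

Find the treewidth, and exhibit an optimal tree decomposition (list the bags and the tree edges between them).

Each bag holds 4 vertices, so the decomposition has width 3, which upper-bounds the treewidth. For the lower bound: the 4 vertex sets {1,5}, {0,6}, {2}, {4} are disjoint, each induces a connected subgraph, and every pair is joined by at least one edge of G. Contracting each set to a single vertex therefore yields K_{4} as a minor, and since treewidth is minor-monotone, tw(G) ≥ tw(K_{4}) = 3. Hence tw(G) = 3 exactly.

Treewidth 3.
One optimal decomposition is:
Bags: B1 = {0, 1, 2, 5}  B2 = {0, 2, 5, 6}  B3 = {0, 2, 4, 5}  B4 = {0, 2, 3, 5}
Tree: B1–B2, B2–B3, B3–B4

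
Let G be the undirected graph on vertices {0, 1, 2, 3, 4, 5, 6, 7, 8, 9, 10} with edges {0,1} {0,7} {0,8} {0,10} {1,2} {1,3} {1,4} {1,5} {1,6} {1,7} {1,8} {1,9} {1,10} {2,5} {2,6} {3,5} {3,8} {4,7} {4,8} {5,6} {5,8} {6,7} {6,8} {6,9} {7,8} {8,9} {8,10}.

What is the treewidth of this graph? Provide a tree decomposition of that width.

Treewidth 3.
One optimal decomposition is:
Bags: B1 = {1, 6, 7, 8}  B2 = {1, 4, 7, 8}  B3 = {0, 1, 7, 8}  B4 = {1, 5, 6, 8}  B5 = {1, 2, 5, 6}  B6 = {0, 1, 8, 10}  B7 = {1, 6, 8, 9}  B8 = {1, 3, 5, 8}
Tree: B1–B2, B2–B3, B1–B4, B4–B5, B3–B6, B4–B7, B4–B8

Every bag has size at most 4, so the width is 4 − 1 = 3 and tw(G) ≤ 3. On the other hand G contains the 4-clique {0, 1, 8, 10}. A clique must lie in a single bag of any decomposition, so no decomposition can have width below 3. Therefore the treewidth is 3.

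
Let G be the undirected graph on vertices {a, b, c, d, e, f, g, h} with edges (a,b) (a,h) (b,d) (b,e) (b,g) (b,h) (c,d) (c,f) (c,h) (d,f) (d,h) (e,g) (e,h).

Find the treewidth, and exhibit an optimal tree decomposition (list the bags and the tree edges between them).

Treewidth 2.
One optimal decomposition is:
Bags: B1 = {c, d, f}  B2 = {c, d, h}  B3 = {b, d, h}  B4 = {a, b, h}  B5 = {b, e, h}  B6 = {b, e, g}
Tree: B1–B2, B2–B3, B3–B4, B4–B5, B5–B6

Every bag has size at most 3, so the width is 3 − 1 = 2 and tw(G) ≤ 2. For the lower bound, the 3 vertices {b, e, g} are pairwise adjacent, and any tree decomposition puts a clique entirely inside one bag — forcing width ≥ 2. Combining the bounds, tw(G) = 2.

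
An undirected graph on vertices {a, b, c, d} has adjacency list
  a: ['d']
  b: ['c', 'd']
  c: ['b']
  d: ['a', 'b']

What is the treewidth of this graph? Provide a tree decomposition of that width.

The largest bag has 2 vertices, giving width 1; this decomposition certifies tw(G) ≤ 1. G has an edge, so its treewidth is at least 1. Hence tw(G) = 1 exactly.

Treewidth 1.
One such decomposition:
Bags: B1 = {b, c}  B2 = {b, d}  B3 = {a, d}
Tree: B1–B2, B2–B3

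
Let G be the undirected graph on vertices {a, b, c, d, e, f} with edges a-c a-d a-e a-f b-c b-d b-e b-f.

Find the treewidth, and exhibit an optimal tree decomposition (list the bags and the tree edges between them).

Every bag has size at most 3, so the width is 3 − 1 = 2 and tw(G) ≤ 2. Since d–a–f–b–d is a cycle in G, G is not acyclic. Forests are exactly the graphs of treewidth ≤ 1, so tw(G) ≥ 2. Therefore the treewidth is 2.

Treewidth 2.
One optimal decomposition is:
Bags: B1 = {a, b, d}  B2 = {a, b, f}  B3 = {a, b, e}  B4 = {a, b, c}
Tree: B1–B2, B2–B3, B3–B4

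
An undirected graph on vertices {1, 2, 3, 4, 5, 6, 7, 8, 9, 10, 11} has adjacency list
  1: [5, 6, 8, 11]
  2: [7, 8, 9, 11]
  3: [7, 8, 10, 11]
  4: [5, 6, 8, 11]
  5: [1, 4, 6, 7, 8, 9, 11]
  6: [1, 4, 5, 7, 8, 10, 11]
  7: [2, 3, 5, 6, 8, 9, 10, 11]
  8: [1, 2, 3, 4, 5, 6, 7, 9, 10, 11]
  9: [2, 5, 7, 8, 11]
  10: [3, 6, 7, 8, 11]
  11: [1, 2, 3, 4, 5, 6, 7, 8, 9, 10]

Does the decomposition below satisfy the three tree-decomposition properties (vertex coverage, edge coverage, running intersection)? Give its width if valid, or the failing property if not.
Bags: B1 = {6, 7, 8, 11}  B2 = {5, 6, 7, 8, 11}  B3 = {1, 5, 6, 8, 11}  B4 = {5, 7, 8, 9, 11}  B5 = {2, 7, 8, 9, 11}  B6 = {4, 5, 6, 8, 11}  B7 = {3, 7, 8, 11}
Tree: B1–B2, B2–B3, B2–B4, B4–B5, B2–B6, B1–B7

A tree decomposition must satisfy three properties: every vertex lies in some bag; for every edge, both endpoints lie together in some bag; and for every vertex, the bags containing it form a connected subtree. Here vertex 10 appears in no bag, so the decomposition is invalid.

No — vertex 10 appears in no bag.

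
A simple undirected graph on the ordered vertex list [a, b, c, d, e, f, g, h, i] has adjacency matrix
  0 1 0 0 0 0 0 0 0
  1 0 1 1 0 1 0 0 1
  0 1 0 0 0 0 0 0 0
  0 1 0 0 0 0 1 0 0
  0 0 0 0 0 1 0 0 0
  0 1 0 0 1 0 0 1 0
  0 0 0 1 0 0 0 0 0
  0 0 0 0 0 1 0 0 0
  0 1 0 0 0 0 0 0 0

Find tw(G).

1

A width-1 tree decomposition is:
Bags: B1 = {b, i}  B2 = {b, d}  B3 = {b, c}  B4 = {a, b}  B5 = {d, g}  B6 = {b, f}  B7 = {e, f}  B8 = {f, h}
Tree: B1–B2, B1–B3, B1–B4, B2–B5, B3–B6, B6–B7, B7–B8
Each bag holds 2 vertices, so the decomposition has width 1, which upper-bounds the treewidth. Any graph with an edge has treewidth ≥ 1, and G has the edge b–i. The upper and lower bounds meet at 1, so that is the treewidth.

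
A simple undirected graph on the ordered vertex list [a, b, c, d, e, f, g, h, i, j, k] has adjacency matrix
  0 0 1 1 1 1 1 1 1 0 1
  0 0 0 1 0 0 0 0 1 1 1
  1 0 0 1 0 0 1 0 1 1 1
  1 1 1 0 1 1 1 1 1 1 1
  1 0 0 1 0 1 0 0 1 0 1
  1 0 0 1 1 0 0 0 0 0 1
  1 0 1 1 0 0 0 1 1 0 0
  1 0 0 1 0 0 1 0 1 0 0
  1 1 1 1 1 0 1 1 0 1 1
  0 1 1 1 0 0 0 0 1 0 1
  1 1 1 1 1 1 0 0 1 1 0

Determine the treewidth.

4

A width-4 tree decomposition is:
Bags: B1 = {c, d, i, j, k}  B2 = {a, c, d, i, k}  B3 = {a, d, e, i, k}  B4 = {b, d, i, j, k}  B5 = {a, c, d, g, i}  B6 = {a, d, g, h, i}  B7 = {a, d, e, f, k}
Tree: B1–B2, B2–B3, B1–B4, B2–B5, B5–B6, B3–B7
Every bag has size at most 5, so the width is 5 − 1 = 4 and tw(G) ≤ 4. On the other hand G contains the 5-clique {a, d, e, f, k}. A clique must lie in a single bag of any decomposition, so no decomposition can have width below 4. The upper and lower bounds meet at 4, so that is the treewidth.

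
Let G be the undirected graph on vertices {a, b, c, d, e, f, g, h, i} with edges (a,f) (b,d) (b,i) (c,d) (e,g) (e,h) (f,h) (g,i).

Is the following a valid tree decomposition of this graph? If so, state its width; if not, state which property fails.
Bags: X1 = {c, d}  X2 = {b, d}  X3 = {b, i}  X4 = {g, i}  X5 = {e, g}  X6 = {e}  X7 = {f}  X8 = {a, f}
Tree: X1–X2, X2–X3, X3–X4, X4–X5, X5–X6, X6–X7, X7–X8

A tree decomposition must satisfy three properties: every vertex lies in some bag; for every edge, both endpoints lie together in some bag; and for every vertex, the bags containing it form a connected subtree. Here vertex h appears in no bag, so the decomposition is invalid.

No — vertex h appears in no bag.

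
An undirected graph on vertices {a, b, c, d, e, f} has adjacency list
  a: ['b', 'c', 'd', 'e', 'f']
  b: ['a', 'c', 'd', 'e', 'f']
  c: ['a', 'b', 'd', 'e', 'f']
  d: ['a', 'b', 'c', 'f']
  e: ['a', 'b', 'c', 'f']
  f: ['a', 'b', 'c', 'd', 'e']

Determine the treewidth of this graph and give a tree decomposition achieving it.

Treewidth 4.
One such decomposition:
Bags: B1 = {a, b, c, e, f}  B2 = {a, b, c, d, f}
Tree: B1–B2

Each bag holds 5 vertices, so the decomposition has width 4, which upper-bounds the treewidth. Conversely, {a, b, c, d, f} is a clique of size 5, and the vertices of any clique must share a bag in every tree decomposition; so some bag has ≥ 5 vertices and tw(G) ≥ 4. Therefore the treewidth is 4.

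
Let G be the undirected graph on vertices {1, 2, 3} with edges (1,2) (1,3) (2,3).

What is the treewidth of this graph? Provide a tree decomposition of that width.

Treewidth 2.
Bags: B1 = {1, 2, 3}
Tree: (single bag)

With just one bag of size 3, the width is 3 − 1 = 2, so tw(G) ≤ 2. On the other hand G contains the 3-clique {1, 2, 3}. A clique must lie in a single bag of any decomposition, so no decomposition can have width below 2. Combining the bounds, tw(G) = 2.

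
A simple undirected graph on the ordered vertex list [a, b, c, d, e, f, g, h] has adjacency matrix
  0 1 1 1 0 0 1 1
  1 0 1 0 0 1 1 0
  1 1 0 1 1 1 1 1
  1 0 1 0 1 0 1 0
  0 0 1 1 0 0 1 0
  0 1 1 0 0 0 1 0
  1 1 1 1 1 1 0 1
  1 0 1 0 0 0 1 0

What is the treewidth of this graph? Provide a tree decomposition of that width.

The largest bag has 4 vertices, giving width 3; this decomposition certifies tw(G) ≤ 3. Conversely, {a, c, d, g} is a clique of size 4, and the vertices of any clique must share a bag in every tree decomposition; so some bag has ≥ 4 vertices and tw(G) ≥ 3. Therefore the treewidth is 3.

Treewidth 3.
Bags: B1 = {a, c, g, h}  B2 = {a, b, c, g}  B3 = {a, c, d, g}  B4 = {b, c, f, g}  B5 = {c, d, e, g}
Tree: B1–B2, B2–B3, B2–B4, B3–B5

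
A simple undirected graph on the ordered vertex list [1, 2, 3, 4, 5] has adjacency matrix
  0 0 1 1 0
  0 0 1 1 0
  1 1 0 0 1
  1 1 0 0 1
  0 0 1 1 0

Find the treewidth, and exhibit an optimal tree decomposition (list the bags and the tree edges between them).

Every bag has size at most 3, so the width is 3 − 1 = 2 and tw(G) ≤ 2. The edges 3–5–4–2–3 form a cycle, so G is not a tree and its treewidth is at least 2. Therefore the treewidth is 2.

Treewidth 2.
One such decomposition:
Bags: B1 = {3, 4, 5}  B2 = {2, 3, 4}  B3 = {1, 3, 4}
Tree: B1–B2, B2–B3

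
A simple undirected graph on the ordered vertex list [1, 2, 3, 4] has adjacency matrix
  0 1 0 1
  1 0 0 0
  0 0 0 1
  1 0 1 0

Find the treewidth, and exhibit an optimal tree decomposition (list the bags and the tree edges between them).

Treewidth 1.
One optimal decomposition is:
Bags: B1 = {3, 4}  B2 = {1, 4}  B3 = {1, 2}
Tree: B1–B2, B2–B3

Every bag has size at most 2, so the width is 2 − 1 = 1 and tw(G) ≤ 1. Since G has at least one edge (e.g. 3–4), it is not an edgeless graph, so tw(G) ≥ 1. Therefore the treewidth is 1.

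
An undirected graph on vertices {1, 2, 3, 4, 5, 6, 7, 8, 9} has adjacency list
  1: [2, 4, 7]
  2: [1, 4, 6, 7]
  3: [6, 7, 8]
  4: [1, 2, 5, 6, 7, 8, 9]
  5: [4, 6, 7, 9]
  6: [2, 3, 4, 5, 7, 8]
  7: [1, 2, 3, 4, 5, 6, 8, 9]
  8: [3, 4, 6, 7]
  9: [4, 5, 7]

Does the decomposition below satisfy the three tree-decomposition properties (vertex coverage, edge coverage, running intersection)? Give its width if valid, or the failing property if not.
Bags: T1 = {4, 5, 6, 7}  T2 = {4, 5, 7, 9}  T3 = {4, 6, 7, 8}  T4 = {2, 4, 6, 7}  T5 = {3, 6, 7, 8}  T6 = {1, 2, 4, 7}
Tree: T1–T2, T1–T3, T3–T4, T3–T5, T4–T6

Yes; width 3.

Vertex coverage: the bags together contain {1, 2, 3, 4, 5, 6, 7, 8, 9}, the full vertex set. Edge coverage: each edge of G has both endpoints in at least one bag. Running intersection: for every vertex, the bags containing it form a connected subtree. All three properties hold, so this is a valid tree decomposition of width max|bag| − 1 = 3, and hence tw(G) ≤ 3.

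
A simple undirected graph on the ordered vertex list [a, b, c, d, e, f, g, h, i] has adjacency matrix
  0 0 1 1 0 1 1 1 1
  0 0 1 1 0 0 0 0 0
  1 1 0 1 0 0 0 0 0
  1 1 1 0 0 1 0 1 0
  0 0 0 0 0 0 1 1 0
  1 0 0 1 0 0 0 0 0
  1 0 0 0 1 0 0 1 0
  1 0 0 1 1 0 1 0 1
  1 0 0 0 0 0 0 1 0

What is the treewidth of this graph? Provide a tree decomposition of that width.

Each bag holds 3 vertices, so the decomposition has width 2, which upper-bounds the treewidth. Conversely, {e, g, h} is a clique of size 3, and the vertices of any clique must share a bag in every tree decomposition; so some bag has ≥ 3 vertices and tw(G) ≥ 2. Combining the bounds, tw(G) = 2.

Treewidth 2.
Bags: B1 = {a, d, f}  B2 = {a, c, d}  B3 = {a, d, h}  B4 = {a, g, h}  B5 = {a, h, i}  B6 = {b, c, d}  B7 = {e, g, h}
Tree: B1–B2, B2–B3, B3–B4, B4–B5, B2–B6, B4–B7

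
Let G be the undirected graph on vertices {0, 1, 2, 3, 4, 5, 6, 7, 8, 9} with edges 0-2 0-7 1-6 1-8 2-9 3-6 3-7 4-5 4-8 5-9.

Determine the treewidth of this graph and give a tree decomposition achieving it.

Every bag has size at most 3, so the width is 3 − 1 = 2 and tw(G) ≤ 2. Since 8–1–6–3–7–0–2–9–5–4–8 is a cycle in G, G is not acyclic. Forests are exactly the graphs of treewidth ≤ 1, so tw(G) ≥ 2. Hence tw(G) = 2 exactly.

Treewidth 2.
One optimal decomposition is:
Bags: B1 = {1, 6, 8}  B2 = {3, 6, 8}  B3 = {3, 7, 8}  B4 = {0, 7, 8}  B5 = {0, 2, 8}  B6 = {2, 8, 9}  B7 = {5, 8, 9}  B8 = {4, 5, 8}
Tree: B1–B2, B2–B3, B3–B4, B4–B5, B5–B6, B6–B7, B7–B8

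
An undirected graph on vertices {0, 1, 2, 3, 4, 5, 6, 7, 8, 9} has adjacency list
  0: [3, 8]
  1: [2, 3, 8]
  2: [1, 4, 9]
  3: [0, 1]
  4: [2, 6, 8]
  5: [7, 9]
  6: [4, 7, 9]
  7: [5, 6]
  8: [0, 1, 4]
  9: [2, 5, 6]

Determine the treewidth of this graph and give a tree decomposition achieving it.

Every bag has size at most 3, so the width is 3 − 1 = 2 and tw(G) ≤ 2. The edges 7–5–9–6–7 form a cycle, so G is not a tree and its treewidth is at least 2. Combining the bounds, tw(G) = 2.

Treewidth 2.
One such decomposition:
Bags: B1 = {5, 6, 7}  B2 = {5, 6, 9}  B3 = {4, 6, 9}  B4 = {2, 4, 9}  B5 = {2, 4, 8}  B6 = {1, 2, 8}  B7 = {0, 1, 8}  B8 = {0, 1, 3}
Tree: B1–B2, B2–B3, B3–B4, B4–B5, B5–B6, B6–B7, B7–B8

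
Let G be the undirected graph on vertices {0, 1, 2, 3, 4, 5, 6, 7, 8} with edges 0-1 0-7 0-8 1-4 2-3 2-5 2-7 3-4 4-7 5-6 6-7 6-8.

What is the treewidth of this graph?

3

A width-3 tree decomposition is:
Bags: B1 = {2, 3, 4, 5}  B2 = {2, 4, 5, 7}  B3 = {4, 5, 6, 7}  B4 = {1, 4, 6, 7}  B5 = {0, 1, 6, 7}  B6 = {0, 1, 6, 8}
Tree: B1–B2, B2–B3, B3–B4, B4–B5, B5–B6
Each bag holds 4 vertices, so the decomposition has width 3, which upper-bounds the treewidth. For the lower bound: the 4 vertex sets {2,3,5}, {4}, {7}, {0,1,6,8} are disjoint, each induces a connected subgraph, and every pair is joined by at least one edge of G. Contracting each set to a single vertex therefore yields K_{4} as a minor, and since treewidth is minor-monotone, tw(G) ≥ tw(K_{4}) = 3. Therefore the treewidth is 3.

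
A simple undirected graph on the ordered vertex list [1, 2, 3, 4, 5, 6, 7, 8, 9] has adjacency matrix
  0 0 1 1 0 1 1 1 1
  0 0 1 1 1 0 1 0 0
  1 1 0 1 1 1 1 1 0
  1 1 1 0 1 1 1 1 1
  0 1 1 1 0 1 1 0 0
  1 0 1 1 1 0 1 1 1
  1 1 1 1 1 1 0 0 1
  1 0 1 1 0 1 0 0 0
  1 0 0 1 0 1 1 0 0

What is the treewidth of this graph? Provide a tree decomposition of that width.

Each bag holds 5 vertices, so the decomposition has width 4, which upper-bounds the treewidth. On the other hand G contains the 5-clique {1, 4, 6, 7, 9}. A clique must lie in a single bag of any decomposition, so no decomposition can have width below 4. Therefore the treewidth is 4.

Treewidth 4.
One optimal decomposition is:
Bags: B1 = {3, 4, 5, 6, 7}  B2 = {1, 3, 4, 6, 7}  B3 = {1, 3, 4, 6, 8}  B4 = {1, 4, 6, 7, 9}  B5 = {2, 3, 4, 5, 7}
Tree: B1–B2, B2–B3, B2–B4, B1–B5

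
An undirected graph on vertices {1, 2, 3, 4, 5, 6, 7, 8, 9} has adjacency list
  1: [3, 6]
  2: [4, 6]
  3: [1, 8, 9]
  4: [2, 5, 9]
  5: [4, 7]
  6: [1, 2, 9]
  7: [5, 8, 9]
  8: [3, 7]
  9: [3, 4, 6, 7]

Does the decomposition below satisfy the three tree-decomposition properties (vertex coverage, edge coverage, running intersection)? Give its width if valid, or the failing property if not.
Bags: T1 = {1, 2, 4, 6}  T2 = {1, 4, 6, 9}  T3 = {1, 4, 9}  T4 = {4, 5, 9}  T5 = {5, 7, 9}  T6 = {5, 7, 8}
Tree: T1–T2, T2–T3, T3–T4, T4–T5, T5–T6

No — vertex 3 appears in no bag.

A tree decomposition must satisfy three properties: every vertex lies in some bag; for every edge, both endpoints lie together in some bag; and for every vertex, the bags containing it form a connected subtree. Here vertex 3 appears in no bag, so the decomposition is invalid.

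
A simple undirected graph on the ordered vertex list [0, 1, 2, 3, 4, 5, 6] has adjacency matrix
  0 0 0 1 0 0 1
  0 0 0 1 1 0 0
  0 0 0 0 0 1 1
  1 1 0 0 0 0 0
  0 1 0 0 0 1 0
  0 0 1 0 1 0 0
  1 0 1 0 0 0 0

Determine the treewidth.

A width-2 tree decomposition is:
Bags: B1 = {2, 4, 5}  B2 = {2, 4, 6}  B3 = {0, 4, 6}  B4 = {0, 3, 4}  B5 = {1, 3, 4}
Tree: B1–B2, B2–B3, B3–B4, B4–B5
The largest bag has 3 vertices, giving width 2; this decomposition certifies tw(G) ≤ 2. The edges 4–5–2–6–0–3–1–4 form a cycle, so G is not a tree and its treewidth is at least 2. Combining the bounds, tw(G) = 2.

2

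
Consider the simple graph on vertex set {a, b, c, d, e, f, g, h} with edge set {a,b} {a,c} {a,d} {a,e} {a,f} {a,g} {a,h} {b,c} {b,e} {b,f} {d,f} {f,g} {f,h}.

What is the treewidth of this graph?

2

A width-2 tree decomposition is:
Bags: B1 = {a, d, f}  B2 = {a, b, f}  B3 = {a, b, e}  B4 = {a, f, g}  B5 = {a, b, c}  B6 = {a, f, h}
Tree: B1–B2, B2–B3, B2–B4, B2–B5, B2–B6
The largest bag has 3 vertices, giving width 2; this decomposition certifies tw(G) ≤ 2. Conversely, {a, b, e} is a clique of size 3, and the vertices of any clique must share a bag in every tree decomposition; so some bag has ≥ 3 vertices and tw(G) ≥ 2. The upper and lower bounds meet at 2, so that is the treewidth.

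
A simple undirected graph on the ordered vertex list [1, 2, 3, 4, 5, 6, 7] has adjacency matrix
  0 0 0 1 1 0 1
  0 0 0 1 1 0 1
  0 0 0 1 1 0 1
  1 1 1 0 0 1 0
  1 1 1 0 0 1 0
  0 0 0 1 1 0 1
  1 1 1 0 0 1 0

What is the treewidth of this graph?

3

A width-3 tree decomposition is:
Bags: B1 = {4, 5, 6, 7}  B2 = {3, 4, 5, 7}  B3 = {2, 4, 5, 7}  B4 = {1, 4, 5, 7}
Tree: B1–B2, B2–B3, B3–B4
The largest bag has 4 vertices, giving width 3; this decomposition certifies tw(G) ≤ 3. For the lower bound: the 4 vertex sets {4,6}, {3,5}, {7}, {2} are disjoint, each induces a connected subgraph, and every pair is joined by at least one edge of G. Contracting each set to a single vertex therefore yields K_{4} as a minor, and since treewidth is minor-monotone, tw(G) ≥ tw(K_{4}) = 3. Hence tw(G) = 3 exactly.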